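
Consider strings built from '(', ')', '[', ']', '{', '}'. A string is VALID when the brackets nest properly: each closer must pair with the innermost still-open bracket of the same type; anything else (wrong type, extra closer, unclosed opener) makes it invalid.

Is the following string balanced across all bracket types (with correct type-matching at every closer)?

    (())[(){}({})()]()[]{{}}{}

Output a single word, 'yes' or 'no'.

pos 0: push '('; stack = (
pos 1: push '('; stack = ((
pos 2: ')' matches '('; pop; stack = (
pos 3: ')' matches '('; pop; stack = (empty)
pos 4: push '['; stack = [
pos 5: push '('; stack = [(
pos 6: ')' matches '('; pop; stack = [
pos 7: push '{'; stack = [{
pos 8: '}' matches '{'; pop; stack = [
pos 9: push '('; stack = [(
pos 10: push '{'; stack = [({
pos 11: '}' matches '{'; pop; stack = [(
pos 12: ')' matches '('; pop; stack = [
pos 13: push '('; stack = [(
pos 14: ')' matches '('; pop; stack = [
pos 15: ']' matches '['; pop; stack = (empty)
pos 16: push '('; stack = (
pos 17: ')' matches '('; pop; stack = (empty)
pos 18: push '['; stack = [
pos 19: ']' matches '['; pop; stack = (empty)
pos 20: push '{'; stack = {
pos 21: push '{'; stack = {{
pos 22: '}' matches '{'; pop; stack = {
pos 23: '}' matches '{'; pop; stack = (empty)
pos 24: push '{'; stack = {
pos 25: '}' matches '{'; pop; stack = (empty)
end: stack empty → VALID
Verdict: properly nested → yes

Answer: yes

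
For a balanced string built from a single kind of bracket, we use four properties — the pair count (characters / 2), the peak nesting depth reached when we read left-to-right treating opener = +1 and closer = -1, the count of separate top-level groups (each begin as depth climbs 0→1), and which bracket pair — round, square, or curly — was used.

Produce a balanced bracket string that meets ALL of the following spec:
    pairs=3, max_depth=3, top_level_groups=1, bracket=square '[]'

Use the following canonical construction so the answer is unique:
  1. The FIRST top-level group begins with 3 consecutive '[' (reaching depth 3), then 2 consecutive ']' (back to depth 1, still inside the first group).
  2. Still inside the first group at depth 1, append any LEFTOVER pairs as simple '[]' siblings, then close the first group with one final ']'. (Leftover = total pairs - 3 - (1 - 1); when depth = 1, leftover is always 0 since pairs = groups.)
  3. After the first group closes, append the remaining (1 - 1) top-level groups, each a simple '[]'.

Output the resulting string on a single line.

Spec: pairs=3 depth=3 groups=1
Leftover pairs = 3 - 3 - (1-1) = 0
First group: deep chain of depth 3 + 0 sibling pairs
Remaining 0 groups: simple '[]' each

Answer: [[[]]]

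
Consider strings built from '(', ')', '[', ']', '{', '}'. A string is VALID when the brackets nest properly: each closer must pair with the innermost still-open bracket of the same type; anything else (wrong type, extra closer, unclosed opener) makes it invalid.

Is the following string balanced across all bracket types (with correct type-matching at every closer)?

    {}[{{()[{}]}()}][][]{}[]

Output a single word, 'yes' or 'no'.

pos 0: push '{'; stack = {
pos 1: '}' matches '{'; pop; stack = (empty)
pos 2: push '['; stack = [
pos 3: push '{'; stack = [{
pos 4: push '{'; stack = [{{
pos 5: push '('; stack = [{{(
pos 6: ')' matches '('; pop; stack = [{{
pos 7: push '['; stack = [{{[
pos 8: push '{'; stack = [{{[{
pos 9: '}' matches '{'; pop; stack = [{{[
pos 10: ']' matches '['; pop; stack = [{{
pos 11: '}' matches '{'; pop; stack = [{
pos 12: push '('; stack = [{(
pos 13: ')' matches '('; pop; stack = [{
pos 14: '}' matches '{'; pop; stack = [
pos 15: ']' matches '['; pop; stack = (empty)
pos 16: push '['; stack = [
pos 17: ']' matches '['; pop; stack = (empty)
pos 18: push '['; stack = [
pos 19: ']' matches '['; pop; stack = (empty)
pos 20: push '{'; stack = {
pos 21: '}' matches '{'; pop; stack = (empty)
pos 22: push '['; stack = [
pos 23: ']' matches '['; pop; stack = (empty)
end: stack empty → VALID
Verdict: properly nested → yes

Answer: yes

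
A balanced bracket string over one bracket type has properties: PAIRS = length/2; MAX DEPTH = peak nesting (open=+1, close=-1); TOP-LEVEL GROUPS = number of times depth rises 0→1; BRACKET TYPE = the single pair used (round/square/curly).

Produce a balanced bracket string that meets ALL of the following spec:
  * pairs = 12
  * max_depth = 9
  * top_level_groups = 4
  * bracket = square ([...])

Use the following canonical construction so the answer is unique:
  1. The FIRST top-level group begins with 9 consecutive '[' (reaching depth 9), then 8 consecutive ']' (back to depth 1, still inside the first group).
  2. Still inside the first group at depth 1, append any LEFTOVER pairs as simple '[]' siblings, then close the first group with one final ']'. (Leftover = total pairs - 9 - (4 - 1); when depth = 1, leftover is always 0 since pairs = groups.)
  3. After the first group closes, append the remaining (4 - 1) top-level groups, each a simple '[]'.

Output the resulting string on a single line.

Answer: [[[[[[[[[]]]]]]]]][][][]

Derivation:
Spec: pairs=12 depth=9 groups=4
Leftover pairs = 12 - 9 - (4-1) = 0
First group: deep chain of depth 9 + 0 sibling pairs
Remaining 3 groups: simple '[]' each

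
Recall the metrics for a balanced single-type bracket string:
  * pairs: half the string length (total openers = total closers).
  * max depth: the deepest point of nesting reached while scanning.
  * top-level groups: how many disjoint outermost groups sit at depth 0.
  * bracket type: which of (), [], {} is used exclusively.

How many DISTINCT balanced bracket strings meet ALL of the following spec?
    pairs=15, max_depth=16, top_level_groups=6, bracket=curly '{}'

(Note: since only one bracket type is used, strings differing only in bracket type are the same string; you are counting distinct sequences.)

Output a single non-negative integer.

Answer: 0

Derivation:
Spec: pairs=15 depth=16 groups=6
Count(depth <= 16) = 326876
Count(depth <= 15) = 326876
Count(depth == 16) = 326876 - 326876 = 0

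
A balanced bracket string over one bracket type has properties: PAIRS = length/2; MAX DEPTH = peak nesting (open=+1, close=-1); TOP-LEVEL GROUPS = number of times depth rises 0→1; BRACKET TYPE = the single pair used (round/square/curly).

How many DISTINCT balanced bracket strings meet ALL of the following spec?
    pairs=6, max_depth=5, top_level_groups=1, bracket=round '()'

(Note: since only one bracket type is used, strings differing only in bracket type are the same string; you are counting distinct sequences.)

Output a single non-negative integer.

Spec: pairs=6 depth=5 groups=1
Count(depth <= 5) = 41
Count(depth <= 4) = 34
Count(depth == 5) = 41 - 34 = 7

Answer: 7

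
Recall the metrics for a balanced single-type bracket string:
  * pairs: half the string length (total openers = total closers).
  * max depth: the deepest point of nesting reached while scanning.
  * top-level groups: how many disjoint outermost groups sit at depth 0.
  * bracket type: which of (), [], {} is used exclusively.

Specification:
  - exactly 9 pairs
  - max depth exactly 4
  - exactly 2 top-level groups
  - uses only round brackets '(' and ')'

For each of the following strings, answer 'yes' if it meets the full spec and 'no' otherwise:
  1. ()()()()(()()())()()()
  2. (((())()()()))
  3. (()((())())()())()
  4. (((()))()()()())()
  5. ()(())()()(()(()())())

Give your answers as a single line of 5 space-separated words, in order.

Answer: no no yes yes no

Derivation:
String 1 '()()()()(()()())()()()': depth seq [1 0 1 0 1 0 1 0 1 2 1 2 1 2 1 0 1 0 1 0 1 0]
  -> pairs=11 depth=2 groups=8 -> no
String 2 '(((())()()()))': depth seq [1 2 3 4 3 2 3 2 3 2 3 2 1 0]
  -> pairs=7 depth=4 groups=1 -> no
String 3 '(()((())())()())()': depth seq [1 2 1 2 3 4 3 2 3 2 1 2 1 2 1 0 1 0]
  -> pairs=9 depth=4 groups=2 -> yes
String 4 '(((()))()()()())()': depth seq [1 2 3 4 3 2 1 2 1 2 1 2 1 2 1 0 1 0]
  -> pairs=9 depth=4 groups=2 -> yes
String 5 '()(())()()(()(()())())': depth seq [1 0 1 2 1 0 1 0 1 0 1 2 1 2 3 2 3 2 1 2 1 0]
  -> pairs=11 depth=3 groups=5 -> no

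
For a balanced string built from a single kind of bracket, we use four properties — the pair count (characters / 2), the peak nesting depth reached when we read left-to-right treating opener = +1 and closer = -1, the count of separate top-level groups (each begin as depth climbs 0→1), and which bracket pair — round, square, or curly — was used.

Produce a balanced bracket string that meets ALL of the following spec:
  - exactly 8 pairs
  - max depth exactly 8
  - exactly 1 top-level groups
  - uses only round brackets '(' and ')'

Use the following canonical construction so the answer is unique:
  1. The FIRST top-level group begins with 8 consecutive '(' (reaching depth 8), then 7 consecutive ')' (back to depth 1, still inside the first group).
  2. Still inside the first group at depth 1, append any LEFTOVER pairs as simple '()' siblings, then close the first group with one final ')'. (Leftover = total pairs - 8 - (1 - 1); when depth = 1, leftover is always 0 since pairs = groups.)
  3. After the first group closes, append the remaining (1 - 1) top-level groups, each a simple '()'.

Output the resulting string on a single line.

Answer: (((((((())))))))

Derivation:
Spec: pairs=8 depth=8 groups=1
Leftover pairs = 8 - 8 - (1-1) = 0
First group: deep chain of depth 8 + 0 sibling pairs
Remaining 0 groups: simple '()' each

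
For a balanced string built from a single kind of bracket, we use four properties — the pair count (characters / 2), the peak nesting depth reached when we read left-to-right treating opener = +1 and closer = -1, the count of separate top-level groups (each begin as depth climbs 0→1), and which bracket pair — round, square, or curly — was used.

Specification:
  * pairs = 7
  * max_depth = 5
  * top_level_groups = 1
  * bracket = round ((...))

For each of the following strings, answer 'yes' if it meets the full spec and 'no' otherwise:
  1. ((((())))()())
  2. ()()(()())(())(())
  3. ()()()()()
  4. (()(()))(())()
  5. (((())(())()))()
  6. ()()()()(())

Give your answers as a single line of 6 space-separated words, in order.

Answer: yes no no no no no

Derivation:
String 1 '((((())))()())': depth seq [1 2 3 4 5 4 3 2 1 2 1 2 1 0]
  -> pairs=7 depth=5 groups=1 -> yes
String 2 '()()(()())(())(())': depth seq [1 0 1 0 1 2 1 2 1 0 1 2 1 0 1 2 1 0]
  -> pairs=9 depth=2 groups=5 -> no
String 3 '()()()()()': depth seq [1 0 1 0 1 0 1 0 1 0]
  -> pairs=5 depth=1 groups=5 -> no
String 4 '(()(()))(())()': depth seq [1 2 1 2 3 2 1 0 1 2 1 0 1 0]
  -> pairs=7 depth=3 groups=3 -> no
String 5 '(((())(())()))()': depth seq [1 2 3 4 3 2 3 4 3 2 3 2 1 0 1 0]
  -> pairs=8 depth=4 groups=2 -> no
String 6 '()()()()(())': depth seq [1 0 1 0 1 0 1 0 1 2 1 0]
  -> pairs=6 depth=2 groups=5 -> no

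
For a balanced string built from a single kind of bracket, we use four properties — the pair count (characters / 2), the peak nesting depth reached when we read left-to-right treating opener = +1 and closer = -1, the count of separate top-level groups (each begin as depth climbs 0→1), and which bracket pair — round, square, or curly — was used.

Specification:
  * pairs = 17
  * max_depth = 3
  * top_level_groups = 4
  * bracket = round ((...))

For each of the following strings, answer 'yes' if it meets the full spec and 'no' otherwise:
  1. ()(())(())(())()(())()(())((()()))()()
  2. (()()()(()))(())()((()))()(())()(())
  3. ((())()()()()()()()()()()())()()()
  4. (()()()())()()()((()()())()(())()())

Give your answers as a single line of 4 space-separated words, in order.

Answer: no no yes no

Derivation:
String 1 '()(())(())(())()(())()(())((()()))()()': depth seq [1 0 1 2 1 0 1 2 1 0 1 2 1 0 1 0 1 2 1 0 1 0 1 2 1 0 1 2 3 2 3 2 1 0 1 0 1 0]
  -> pairs=19 depth=3 groups=11 -> no
String 2 '(()()()(()))(())()((()))()(())()(())': depth seq [1 2 1 2 1 2 1 2 3 2 1 0 1 2 1 0 1 0 1 2 3 2 1 0 1 0 1 2 1 0 1 0 1 2 1 0]
  -> pairs=18 depth=3 groups=8 -> no
String 3 '((())()()()()()()()()()()())()()()': depth seq [1 2 3 2 1 2 1 2 1 2 1 2 1 2 1 2 1 2 1 2 1 2 1 2 1 2 1 0 1 0 1 0 1 0]
  -> pairs=17 depth=3 groups=4 -> yes
String 4 '(()()()())()()()((()()())()(())()())': depth seq [1 2 1 2 1 2 1 2 1 0 1 0 1 0 1 0 1 2 3 2 3 2 3 2 1 2 1 2 3 2 1 2 1 2 1 0]
  -> pairs=18 depth=3 groups=5 -> no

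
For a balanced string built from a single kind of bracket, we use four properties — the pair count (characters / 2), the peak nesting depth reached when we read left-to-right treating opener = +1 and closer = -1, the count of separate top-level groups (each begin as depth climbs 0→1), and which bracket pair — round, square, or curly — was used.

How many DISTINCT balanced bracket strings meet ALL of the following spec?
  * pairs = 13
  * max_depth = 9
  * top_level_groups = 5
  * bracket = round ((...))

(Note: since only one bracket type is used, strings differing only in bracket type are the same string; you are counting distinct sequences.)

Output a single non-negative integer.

Spec: pairs=13 depth=9 groups=5
Count(depth <= 9) = 48450
Count(depth <= 8) = 48445
Count(depth == 9) = 48450 - 48445 = 5

Answer: 5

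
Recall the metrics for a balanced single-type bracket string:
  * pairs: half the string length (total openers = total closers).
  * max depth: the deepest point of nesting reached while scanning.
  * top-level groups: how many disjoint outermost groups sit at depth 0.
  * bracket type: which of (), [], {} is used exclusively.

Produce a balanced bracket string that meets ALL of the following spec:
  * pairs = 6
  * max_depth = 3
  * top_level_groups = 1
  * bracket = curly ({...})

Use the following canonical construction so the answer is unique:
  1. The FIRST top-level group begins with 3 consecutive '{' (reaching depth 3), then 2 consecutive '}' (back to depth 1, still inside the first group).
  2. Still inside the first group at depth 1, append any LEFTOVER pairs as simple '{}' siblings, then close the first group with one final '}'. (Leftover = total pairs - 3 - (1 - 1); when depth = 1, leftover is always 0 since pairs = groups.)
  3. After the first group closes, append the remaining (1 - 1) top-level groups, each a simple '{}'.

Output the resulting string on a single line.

Answer: {{{}}{}{}{}}

Derivation:
Spec: pairs=6 depth=3 groups=1
Leftover pairs = 6 - 3 - (1-1) = 3
First group: deep chain of depth 3 + 3 sibling pairs
Remaining 0 groups: simple '{}' each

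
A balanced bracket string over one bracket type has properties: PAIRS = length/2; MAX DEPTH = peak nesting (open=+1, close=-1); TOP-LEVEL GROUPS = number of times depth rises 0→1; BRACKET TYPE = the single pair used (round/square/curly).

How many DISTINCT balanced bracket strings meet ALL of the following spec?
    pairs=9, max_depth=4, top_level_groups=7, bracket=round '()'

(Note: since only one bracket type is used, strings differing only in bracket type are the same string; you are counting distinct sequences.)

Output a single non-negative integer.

Spec: pairs=9 depth=4 groups=7
Count(depth <= 4) = 35
Count(depth <= 3) = 35
Count(depth == 4) = 35 - 35 = 0

Answer: 0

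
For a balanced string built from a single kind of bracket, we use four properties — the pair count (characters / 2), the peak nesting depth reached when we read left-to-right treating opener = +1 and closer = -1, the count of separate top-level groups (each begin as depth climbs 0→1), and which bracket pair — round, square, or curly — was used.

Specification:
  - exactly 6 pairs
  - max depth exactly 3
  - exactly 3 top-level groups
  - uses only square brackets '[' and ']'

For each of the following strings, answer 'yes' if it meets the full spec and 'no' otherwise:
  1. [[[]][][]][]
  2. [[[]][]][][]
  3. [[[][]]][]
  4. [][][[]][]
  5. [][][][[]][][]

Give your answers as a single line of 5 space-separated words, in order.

Answer: no yes no no no

Derivation:
String 1 '[[[]][][]][]': depth seq [1 2 3 2 1 2 1 2 1 0 1 0]
  -> pairs=6 depth=3 groups=2 -> no
String 2 '[[[]][]][][]': depth seq [1 2 3 2 1 2 1 0 1 0 1 0]
  -> pairs=6 depth=3 groups=3 -> yes
String 3 '[[[][]]][]': depth seq [1 2 3 2 3 2 1 0 1 0]
  -> pairs=5 depth=3 groups=2 -> no
String 4 '[][][[]][]': depth seq [1 0 1 0 1 2 1 0 1 0]
  -> pairs=5 depth=2 groups=4 -> no
String 5 '[][][][[]][][]': depth seq [1 0 1 0 1 0 1 2 1 0 1 0 1 0]
  -> pairs=7 depth=2 groups=6 -> no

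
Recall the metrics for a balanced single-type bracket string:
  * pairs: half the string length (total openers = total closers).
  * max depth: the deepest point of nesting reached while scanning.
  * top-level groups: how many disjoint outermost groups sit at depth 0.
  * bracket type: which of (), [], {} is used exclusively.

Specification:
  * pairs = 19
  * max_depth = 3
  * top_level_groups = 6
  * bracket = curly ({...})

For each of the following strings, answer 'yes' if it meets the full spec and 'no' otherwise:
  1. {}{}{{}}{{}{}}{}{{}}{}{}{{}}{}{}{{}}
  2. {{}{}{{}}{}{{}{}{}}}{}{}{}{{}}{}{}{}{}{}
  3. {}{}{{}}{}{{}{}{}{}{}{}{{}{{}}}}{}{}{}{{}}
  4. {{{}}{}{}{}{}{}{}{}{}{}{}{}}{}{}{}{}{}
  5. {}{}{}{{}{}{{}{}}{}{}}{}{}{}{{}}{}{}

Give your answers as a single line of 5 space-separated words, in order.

String 1 '{}{}{{}}{{}{}}{}{{}}{}{}{{}}{}{}{{}}': depth seq [1 0 1 0 1 2 1 0 1 2 1 2 1 0 1 0 1 2 1 0 1 0 1 0 1 2 1 0 1 0 1 0 1 2 1 0]
  -> pairs=18 depth=2 groups=12 -> no
String 2 '{{}{}{{}}{}{{}{}{}}}{}{}{}{{}}{}{}{}{}{}': depth seq [1 2 1 2 1 2 3 2 1 2 1 2 3 2 3 2 3 2 1 0 1 0 1 0 1 0 1 2 1 0 1 0 1 0 1 0 1 0 1 0]
  -> pairs=20 depth=3 groups=10 -> no
String 3 '{}{}{{}}{}{{}{}{}{}{}{}{{}{{}}}}{}{}{}{{}}': depth seq [1 0 1 0 1 2 1 0 1 0 1 2 1 2 1 2 1 2 1 2 1 2 1 2 3 2 3 4 3 2 1 0 1 0 1 0 1 0 1 2 1 0]
  -> pairs=21 depth=4 groups=9 -> no
String 4 '{{{}}{}{}{}{}{}{}{}{}{}{}{}}{}{}{}{}{}': depth seq [1 2 3 2 1 2 1 2 1 2 1 2 1 2 1 2 1 2 1 2 1 2 1 2 1 2 1 0 1 0 1 0 1 0 1 0 1 0]
  -> pairs=19 depth=3 groups=6 -> yes
String 5 '{}{}{}{{}{}{{}{}}{}{}}{}{}{}{{}}{}{}': depth seq [1 0 1 0 1 0 1 2 1 2 1 2 3 2 3 2 1 2 1 2 1 0 1 0 1 0 1 0 1 2 1 0 1 0 1 0]
  -> pairs=18 depth=3 groups=10 -> no

Answer: no no no yes no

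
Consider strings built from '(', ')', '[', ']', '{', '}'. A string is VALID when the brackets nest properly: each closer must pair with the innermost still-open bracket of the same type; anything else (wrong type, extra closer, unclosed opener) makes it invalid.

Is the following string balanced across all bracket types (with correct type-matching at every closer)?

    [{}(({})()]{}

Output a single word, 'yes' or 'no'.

Answer: no

Derivation:
pos 0: push '['; stack = [
pos 1: push '{'; stack = [{
pos 2: '}' matches '{'; pop; stack = [
pos 3: push '('; stack = [(
pos 4: push '('; stack = [((
pos 5: push '{'; stack = [(({
pos 6: '}' matches '{'; pop; stack = [((
pos 7: ')' matches '('; pop; stack = [(
pos 8: push '('; stack = [((
pos 9: ')' matches '('; pop; stack = [(
pos 10: saw closer ']' but top of stack is '(' (expected ')') → INVALID
Verdict: type mismatch at position 10: ']' closes '(' → no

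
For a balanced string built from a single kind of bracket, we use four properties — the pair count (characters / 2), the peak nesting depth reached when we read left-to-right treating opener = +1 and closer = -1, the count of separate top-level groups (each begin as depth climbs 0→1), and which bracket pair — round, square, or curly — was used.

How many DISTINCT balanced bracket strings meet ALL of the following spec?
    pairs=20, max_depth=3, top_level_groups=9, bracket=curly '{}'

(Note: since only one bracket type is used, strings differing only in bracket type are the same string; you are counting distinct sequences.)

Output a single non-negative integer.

Spec: pairs=20 depth=3 groups=9
Count(depth <= 3) = 5597172
Count(depth <= 2) = 75582
Count(depth == 3) = 5597172 - 75582 = 5521590

Answer: 5521590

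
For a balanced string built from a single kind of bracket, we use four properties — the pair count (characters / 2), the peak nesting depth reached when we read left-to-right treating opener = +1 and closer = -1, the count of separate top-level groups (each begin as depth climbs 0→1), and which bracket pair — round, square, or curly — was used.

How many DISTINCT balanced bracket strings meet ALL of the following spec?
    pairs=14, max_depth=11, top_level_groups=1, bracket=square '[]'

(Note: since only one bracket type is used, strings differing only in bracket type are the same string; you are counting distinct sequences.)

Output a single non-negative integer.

Spec: pairs=14 depth=11 groups=1
Count(depth <= 11) = 742626
Count(depth <= 10) = 740924
Count(depth == 11) = 742626 - 740924 = 1702

Answer: 1702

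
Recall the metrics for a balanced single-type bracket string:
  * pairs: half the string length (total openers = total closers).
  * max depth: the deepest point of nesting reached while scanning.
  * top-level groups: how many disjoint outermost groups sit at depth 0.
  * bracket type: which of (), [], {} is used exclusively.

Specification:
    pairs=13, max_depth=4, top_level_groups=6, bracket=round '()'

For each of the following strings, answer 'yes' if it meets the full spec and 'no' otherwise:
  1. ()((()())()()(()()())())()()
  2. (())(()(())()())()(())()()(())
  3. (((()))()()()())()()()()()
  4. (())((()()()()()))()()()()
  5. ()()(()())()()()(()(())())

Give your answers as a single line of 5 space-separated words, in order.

Answer: no no yes no no

Derivation:
String 1 '()((()())()()(()()())())()()': depth seq [1 0 1 2 3 2 3 2 1 2 1 2 1 2 3 2 3 2 3 2 1 2 1 0 1 0 1 0]
  -> pairs=14 depth=3 groups=4 -> no
String 2 '(())(()(())()())()(())()()(())': depth seq [1 2 1 0 1 2 1 2 3 2 1 2 1 2 1 0 1 0 1 2 1 0 1 0 1 0 1 2 1 0]
  -> pairs=15 depth=3 groups=7 -> no
String 3 '(((()))()()()())()()()()()': depth seq [1 2 3 4 3 2 1 2 1 2 1 2 1 2 1 0 1 0 1 0 1 0 1 0 1 0]
  -> pairs=13 depth=4 groups=6 -> yes
String 4 '(())((()()()()()))()()()()': depth seq [1 2 1 0 1 2 3 2 3 2 3 2 3 2 3 2 1 0 1 0 1 0 1 0 1 0]
  -> pairs=13 depth=3 groups=6 -> no
String 5 '()()(()())()()()(()(())())': depth seq [1 0 1 0 1 2 1 2 1 0 1 0 1 0 1 0 1 2 1 2 3 2 1 2 1 0]
  -> pairs=13 depth=3 groups=7 -> no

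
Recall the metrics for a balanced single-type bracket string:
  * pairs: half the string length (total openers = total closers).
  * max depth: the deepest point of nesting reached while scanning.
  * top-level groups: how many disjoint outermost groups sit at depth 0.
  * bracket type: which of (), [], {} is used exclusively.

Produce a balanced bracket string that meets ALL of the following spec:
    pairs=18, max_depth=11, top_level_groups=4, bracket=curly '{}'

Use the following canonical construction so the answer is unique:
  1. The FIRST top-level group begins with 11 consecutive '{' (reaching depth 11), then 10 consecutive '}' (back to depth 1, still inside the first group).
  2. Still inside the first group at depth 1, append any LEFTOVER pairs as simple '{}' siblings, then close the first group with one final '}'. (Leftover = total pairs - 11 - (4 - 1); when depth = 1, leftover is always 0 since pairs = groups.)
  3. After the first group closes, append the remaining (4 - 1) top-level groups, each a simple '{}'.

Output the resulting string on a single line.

Answer: {{{{{{{{{{{}}}}}}}}}}{}{}{}{}}{}{}{}

Derivation:
Spec: pairs=18 depth=11 groups=4
Leftover pairs = 18 - 11 - (4-1) = 4
First group: deep chain of depth 11 + 4 sibling pairs
Remaining 3 groups: simple '{}' each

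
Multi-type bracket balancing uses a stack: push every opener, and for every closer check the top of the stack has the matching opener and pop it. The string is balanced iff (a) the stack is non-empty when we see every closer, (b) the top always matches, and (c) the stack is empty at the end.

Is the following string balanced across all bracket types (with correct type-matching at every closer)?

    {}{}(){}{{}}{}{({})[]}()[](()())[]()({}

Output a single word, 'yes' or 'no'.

pos 0: push '{'; stack = {
pos 1: '}' matches '{'; pop; stack = (empty)
pos 2: push '{'; stack = {
pos 3: '}' matches '{'; pop; stack = (empty)
pos 4: push '('; stack = (
pos 5: ')' matches '('; pop; stack = (empty)
pos 6: push '{'; stack = {
pos 7: '}' matches '{'; pop; stack = (empty)
pos 8: push '{'; stack = {
pos 9: push '{'; stack = {{
pos 10: '}' matches '{'; pop; stack = {
pos 11: '}' matches '{'; pop; stack = (empty)
pos 12: push '{'; stack = {
pos 13: '}' matches '{'; pop; stack = (empty)
pos 14: push '{'; stack = {
pos 15: push '('; stack = {(
pos 16: push '{'; stack = {({
pos 17: '}' matches '{'; pop; stack = {(
pos 18: ')' matches '('; pop; stack = {
pos 19: push '['; stack = {[
pos 20: ']' matches '['; pop; stack = {
pos 21: '}' matches '{'; pop; stack = (empty)
pos 22: push '('; stack = (
pos 23: ')' matches '('; pop; stack = (empty)
pos 24: push '['; stack = [
pos 25: ']' matches '['; pop; stack = (empty)
pos 26: push '('; stack = (
pos 27: push '('; stack = ((
pos 28: ')' matches '('; pop; stack = (
pos 29: push '('; stack = ((
pos 30: ')' matches '('; pop; stack = (
pos 31: ')' matches '('; pop; stack = (empty)
pos 32: push '['; stack = [
pos 33: ']' matches '['; pop; stack = (empty)
pos 34: push '('; stack = (
pos 35: ')' matches '('; pop; stack = (empty)
pos 36: push '('; stack = (
pos 37: push '{'; stack = ({
pos 38: '}' matches '{'; pop; stack = (
end: stack still non-empty (() → INVALID
Verdict: unclosed openers at end: ( → no

Answer: no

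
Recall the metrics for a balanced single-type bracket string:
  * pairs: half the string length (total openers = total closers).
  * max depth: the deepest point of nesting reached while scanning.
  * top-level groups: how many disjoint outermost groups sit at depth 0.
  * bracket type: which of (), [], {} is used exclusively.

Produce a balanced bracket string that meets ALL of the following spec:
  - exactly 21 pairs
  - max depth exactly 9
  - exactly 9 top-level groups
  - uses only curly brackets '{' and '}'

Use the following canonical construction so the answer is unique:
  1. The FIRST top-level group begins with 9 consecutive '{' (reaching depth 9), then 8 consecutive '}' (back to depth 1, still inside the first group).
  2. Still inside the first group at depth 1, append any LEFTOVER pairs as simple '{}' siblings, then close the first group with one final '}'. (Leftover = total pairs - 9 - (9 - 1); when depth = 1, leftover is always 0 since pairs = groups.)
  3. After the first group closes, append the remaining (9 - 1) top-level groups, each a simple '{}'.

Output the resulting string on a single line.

Spec: pairs=21 depth=9 groups=9
Leftover pairs = 21 - 9 - (9-1) = 4
First group: deep chain of depth 9 + 4 sibling pairs
Remaining 8 groups: simple '{}' each

Answer: {{{{{{{{{}}}}}}}}{}{}{}{}}{}{}{}{}{}{}{}{}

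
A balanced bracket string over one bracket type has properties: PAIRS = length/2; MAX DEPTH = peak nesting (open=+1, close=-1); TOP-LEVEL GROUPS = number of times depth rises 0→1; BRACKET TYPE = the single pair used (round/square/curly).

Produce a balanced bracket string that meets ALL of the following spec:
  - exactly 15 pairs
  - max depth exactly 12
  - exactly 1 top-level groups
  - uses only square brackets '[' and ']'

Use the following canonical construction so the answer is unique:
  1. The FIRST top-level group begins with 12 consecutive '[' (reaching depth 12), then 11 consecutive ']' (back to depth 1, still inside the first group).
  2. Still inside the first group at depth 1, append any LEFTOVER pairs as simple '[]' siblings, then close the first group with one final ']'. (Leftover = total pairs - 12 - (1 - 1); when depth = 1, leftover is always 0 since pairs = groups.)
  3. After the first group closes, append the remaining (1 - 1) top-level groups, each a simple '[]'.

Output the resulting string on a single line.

Answer: [[[[[[[[[[[[]]]]]]]]]]][][][]]

Derivation:
Spec: pairs=15 depth=12 groups=1
Leftover pairs = 15 - 12 - (1-1) = 3
First group: deep chain of depth 12 + 3 sibling pairs
Remaining 0 groups: simple '[]' each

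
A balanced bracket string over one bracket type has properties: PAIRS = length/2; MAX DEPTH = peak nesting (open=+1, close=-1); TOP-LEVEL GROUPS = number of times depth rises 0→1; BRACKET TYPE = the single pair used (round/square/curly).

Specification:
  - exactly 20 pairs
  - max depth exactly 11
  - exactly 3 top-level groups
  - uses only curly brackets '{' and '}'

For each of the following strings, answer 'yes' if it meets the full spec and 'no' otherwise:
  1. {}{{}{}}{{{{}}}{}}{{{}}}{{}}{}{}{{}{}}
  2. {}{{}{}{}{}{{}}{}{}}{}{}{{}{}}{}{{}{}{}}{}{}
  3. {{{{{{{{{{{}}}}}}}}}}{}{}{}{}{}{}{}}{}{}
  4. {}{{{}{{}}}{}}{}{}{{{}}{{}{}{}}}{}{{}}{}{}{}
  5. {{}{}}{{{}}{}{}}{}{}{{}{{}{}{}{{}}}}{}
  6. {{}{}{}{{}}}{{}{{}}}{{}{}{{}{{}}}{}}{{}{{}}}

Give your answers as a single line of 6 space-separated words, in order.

String 1 '{}{{}{}}{{{{}}}{}}{{{}}}{{}}{}{}{{}{}}': depth seq [1 0 1 2 1 2 1 0 1 2 3 4 3 2 1 2 1 0 1 2 3 2 1 0 1 2 1 0 1 0 1 0 1 2 1 2 1 0]
  -> pairs=19 depth=4 groups=8 -> no
String 2 '{}{{}{}{}{}{{}}{}{}}{}{}{{}{}}{}{{}{}{}}{}{}': depth seq [1 0 1 2 1 2 1 2 1 2 1 2 3 2 1 2 1 2 1 0 1 0 1 0 1 2 1 2 1 0 1 0 1 2 1 2 1 2 1 0 1 0 1 0]
  -> pairs=22 depth=3 groups=9 -> no
String 3 '{{{{{{{{{{{}}}}}}}}}}{}{}{}{}{}{}{}}{}{}': depth seq [1 2 3 4 5 6 7 8 9 10 11 10 9 8 7 6 5 4 3 2 1 2 1 2 1 2 1 2 1 2 1 2 1 2 1 0 1 0 1 0]
  -> pairs=20 depth=11 groups=3 -> yes
String 4 '{}{{{}{{}}}{}}{}{}{{{}}{{}{}{}}}{}{{}}{}{}{}': depth seq [1 0 1 2 3 2 3 4 3 2 1 2 1 0 1 0 1 0 1 2 3 2 1 2 3 2 3 2 3 2 1 0 1 0 1 2 1 0 1 0 1 0 1 0]
  -> pairs=22 depth=4 groups=10 -> no
String 5 '{{}{}}{{{}}{}{}}{}{}{{}{{}{}{}{{}}}}{}': depth seq [1 2 1 2 1 0 1 2 3 2 1 2 1 2 1 0 1 0 1 0 1 2 1 2 3 2 3 2 3 2 3 4 3 2 1 0 1 0]
  -> pairs=19 depth=4 groups=6 -> no
String 6 '{{}{}{}{{}}}{{}{{}}}{{}{}{{}{{}}}{}}{{}{{}}}': depth seq [1 2 1 2 1 2 1 2 3 2 1 0 1 2 1 2 3 2 1 0 1 2 1 2 1 2 3 2 3 4 3 2 1 2 1 0 1 2 1 2 3 2 1 0]
  -> pairs=22 depth=4 groups=4 -> no

Answer: no no yes no no no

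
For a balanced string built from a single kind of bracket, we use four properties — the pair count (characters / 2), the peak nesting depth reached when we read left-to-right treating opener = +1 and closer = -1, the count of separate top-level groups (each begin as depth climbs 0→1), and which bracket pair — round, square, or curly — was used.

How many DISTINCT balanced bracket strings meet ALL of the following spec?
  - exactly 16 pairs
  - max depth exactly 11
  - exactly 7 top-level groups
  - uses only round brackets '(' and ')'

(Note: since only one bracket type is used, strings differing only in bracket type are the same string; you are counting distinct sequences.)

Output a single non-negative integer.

Answer: 0

Derivation:
Spec: pairs=16 depth=11 groups=7
Count(depth <= 11) = 572033
Count(depth <= 10) = 572033
Count(depth == 11) = 572033 - 572033 = 0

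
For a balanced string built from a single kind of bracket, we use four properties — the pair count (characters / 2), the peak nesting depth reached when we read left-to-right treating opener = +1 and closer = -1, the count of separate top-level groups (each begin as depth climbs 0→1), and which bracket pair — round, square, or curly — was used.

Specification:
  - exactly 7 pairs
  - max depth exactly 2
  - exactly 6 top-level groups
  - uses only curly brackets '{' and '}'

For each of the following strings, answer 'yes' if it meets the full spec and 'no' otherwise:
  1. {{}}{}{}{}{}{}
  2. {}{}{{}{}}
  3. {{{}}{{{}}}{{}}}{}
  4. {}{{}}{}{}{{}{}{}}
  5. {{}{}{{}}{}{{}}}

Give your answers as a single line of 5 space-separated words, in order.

Answer: yes no no no no

Derivation:
String 1 '{{}}{}{}{}{}{}': depth seq [1 2 1 0 1 0 1 0 1 0 1 0 1 0]
  -> pairs=7 depth=2 groups=6 -> yes
String 2 '{}{}{{}{}}': depth seq [1 0 1 0 1 2 1 2 1 0]
  -> pairs=5 depth=2 groups=3 -> no
String 3 '{{{}}{{{}}}{{}}}{}': depth seq [1 2 3 2 1 2 3 4 3 2 1 2 3 2 1 0 1 0]
  -> pairs=9 depth=4 groups=2 -> no
String 4 '{}{{}}{}{}{{}{}{}}': depth seq [1 0 1 2 1 0 1 0 1 0 1 2 1 2 1 2 1 0]
  -> pairs=9 depth=2 groups=5 -> no
String 5 '{{}{}{{}}{}{{}}}': depth seq [1 2 1 2 1 2 3 2 1 2 1 2 3 2 1 0]
  -> pairs=8 depth=3 groups=1 -> no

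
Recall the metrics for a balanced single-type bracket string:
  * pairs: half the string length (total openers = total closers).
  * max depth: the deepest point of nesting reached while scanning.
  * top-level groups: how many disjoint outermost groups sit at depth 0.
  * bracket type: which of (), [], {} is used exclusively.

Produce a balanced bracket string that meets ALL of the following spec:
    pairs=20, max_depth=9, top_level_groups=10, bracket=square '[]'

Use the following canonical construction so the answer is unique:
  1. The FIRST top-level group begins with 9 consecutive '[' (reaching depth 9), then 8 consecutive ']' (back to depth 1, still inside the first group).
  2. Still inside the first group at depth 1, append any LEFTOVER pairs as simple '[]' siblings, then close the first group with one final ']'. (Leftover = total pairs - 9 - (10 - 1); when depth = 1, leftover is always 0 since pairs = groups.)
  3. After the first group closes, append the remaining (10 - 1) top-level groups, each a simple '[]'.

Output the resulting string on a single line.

Spec: pairs=20 depth=9 groups=10
Leftover pairs = 20 - 9 - (10-1) = 2
First group: deep chain of depth 9 + 2 sibling pairs
Remaining 9 groups: simple '[]' each

Answer: [[[[[[[[[]]]]]]]][][]][][][][][][][][][]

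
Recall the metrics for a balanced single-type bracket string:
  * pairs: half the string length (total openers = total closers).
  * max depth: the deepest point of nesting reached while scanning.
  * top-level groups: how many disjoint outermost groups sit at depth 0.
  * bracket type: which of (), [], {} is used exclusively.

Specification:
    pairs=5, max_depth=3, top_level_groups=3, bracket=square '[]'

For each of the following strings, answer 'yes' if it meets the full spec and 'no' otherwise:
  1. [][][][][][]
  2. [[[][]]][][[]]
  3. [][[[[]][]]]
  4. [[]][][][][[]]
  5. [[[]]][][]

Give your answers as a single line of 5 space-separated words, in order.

Answer: no no no no yes

Derivation:
String 1 '[][][][][][]': depth seq [1 0 1 0 1 0 1 0 1 0 1 0]
  -> pairs=6 depth=1 groups=6 -> no
String 2 '[[[][]]][][[]]': depth seq [1 2 3 2 3 2 1 0 1 0 1 2 1 0]
  -> pairs=7 depth=3 groups=3 -> no
String 3 '[][[[[]][]]]': depth seq [1 0 1 2 3 4 3 2 3 2 1 0]
  -> pairs=6 depth=4 groups=2 -> no
String 4 '[[]][][][][[]]': depth seq [1 2 1 0 1 0 1 0 1 0 1 2 1 0]
  -> pairs=7 depth=2 groups=5 -> no
String 5 '[[[]]][][]': depth seq [1 2 3 2 1 0 1 0 1 0]
  -> pairs=5 depth=3 groups=3 -> yes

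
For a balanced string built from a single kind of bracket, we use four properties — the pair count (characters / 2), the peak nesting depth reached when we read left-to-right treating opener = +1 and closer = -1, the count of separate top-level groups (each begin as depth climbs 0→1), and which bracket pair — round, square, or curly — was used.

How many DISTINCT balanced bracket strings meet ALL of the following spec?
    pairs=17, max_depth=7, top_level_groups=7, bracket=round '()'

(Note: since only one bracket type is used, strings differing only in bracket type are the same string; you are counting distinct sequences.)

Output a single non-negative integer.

Spec: pairs=17 depth=7 groups=7
Count(depth <= 7) = 2173353
Count(depth <= 6) = 2116660
Count(depth == 7) = 2173353 - 2116660 = 56693

Answer: 56693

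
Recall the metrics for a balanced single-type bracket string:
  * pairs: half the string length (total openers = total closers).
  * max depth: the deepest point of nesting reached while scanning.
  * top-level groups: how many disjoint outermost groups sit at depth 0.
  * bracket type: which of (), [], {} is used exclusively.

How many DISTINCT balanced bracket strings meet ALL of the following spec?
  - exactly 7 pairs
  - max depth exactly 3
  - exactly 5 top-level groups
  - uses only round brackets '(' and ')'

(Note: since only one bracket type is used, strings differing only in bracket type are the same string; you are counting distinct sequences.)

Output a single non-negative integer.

Spec: pairs=7 depth=3 groups=5
Count(depth <= 3) = 20
Count(depth <= 2) = 15
Count(depth == 3) = 20 - 15 = 5

Answer: 5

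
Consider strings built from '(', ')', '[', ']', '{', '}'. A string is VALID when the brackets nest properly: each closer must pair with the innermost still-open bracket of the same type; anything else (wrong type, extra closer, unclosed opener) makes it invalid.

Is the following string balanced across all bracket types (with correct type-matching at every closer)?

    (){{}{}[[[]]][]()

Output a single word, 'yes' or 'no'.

pos 0: push '('; stack = (
pos 1: ')' matches '('; pop; stack = (empty)
pos 2: push '{'; stack = {
pos 3: push '{'; stack = {{
pos 4: '}' matches '{'; pop; stack = {
pos 5: push '{'; stack = {{
pos 6: '}' matches '{'; pop; stack = {
pos 7: push '['; stack = {[
pos 8: push '['; stack = {[[
pos 9: push '['; stack = {[[[
pos 10: ']' matches '['; pop; stack = {[[
pos 11: ']' matches '['; pop; stack = {[
pos 12: ']' matches '['; pop; stack = {
pos 13: push '['; stack = {[
pos 14: ']' matches '['; pop; stack = {
pos 15: push '('; stack = {(
pos 16: ')' matches '('; pop; stack = {
end: stack still non-empty ({) → INVALID
Verdict: unclosed openers at end: { → no

Answer: no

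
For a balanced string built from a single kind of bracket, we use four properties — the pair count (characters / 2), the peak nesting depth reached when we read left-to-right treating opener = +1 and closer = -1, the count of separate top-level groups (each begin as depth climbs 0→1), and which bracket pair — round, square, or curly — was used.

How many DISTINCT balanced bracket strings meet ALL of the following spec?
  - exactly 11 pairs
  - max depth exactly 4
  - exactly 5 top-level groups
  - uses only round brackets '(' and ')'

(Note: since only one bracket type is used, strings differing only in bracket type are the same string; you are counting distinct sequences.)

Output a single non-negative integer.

Answer: 1225

Derivation:
Spec: pairs=11 depth=4 groups=5
Count(depth <= 4) = 3195
Count(depth <= 3) = 1970
Count(depth == 4) = 3195 - 1970 = 1225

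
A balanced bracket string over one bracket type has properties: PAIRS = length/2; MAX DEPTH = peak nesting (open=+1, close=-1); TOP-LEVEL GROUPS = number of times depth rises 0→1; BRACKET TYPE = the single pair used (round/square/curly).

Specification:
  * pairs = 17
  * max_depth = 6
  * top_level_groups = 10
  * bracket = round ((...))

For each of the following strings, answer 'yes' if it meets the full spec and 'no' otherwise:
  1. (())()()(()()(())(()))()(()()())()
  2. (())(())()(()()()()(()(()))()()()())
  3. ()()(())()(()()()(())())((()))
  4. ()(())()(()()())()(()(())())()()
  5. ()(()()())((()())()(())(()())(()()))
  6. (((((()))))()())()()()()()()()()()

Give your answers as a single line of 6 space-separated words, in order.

String 1 '(())()()(()()(())(()))()(()()())()': depth seq [1 2 1 0 1 0 1 0 1 2 1 2 1 2 3 2 1 2 3 2 1 0 1 0 1 2 1 2 1 2 1 0 1 0]
  -> pairs=17 depth=3 groups=7 -> no
String 2 '(())(())()(()()()()(()(()))()()()())': depth seq [1 2 1 0 1 2 1 0 1 0 1 2 1 2 1 2 1 2 1 2 3 2 3 4 3 2 1 2 1 2 1 2 1 2 1 0]
  -> pairs=18 depth=4 groups=4 -> no
String 3 '()()(())()(()()()(())())((()))': depth seq [1 0 1 0 1 2 1 0 1 0 1 2 1 2 1 2 1 2 3 2 1 2 1 0 1 2 3 2 1 0]
  -> pairs=15 depth=3 groups=6 -> no
String 4 '()(())()(()()())()(()(())())()()': depth seq [1 0 1 2 1 0 1 0 1 2 1 2 1 2 1 0 1 0 1 2 1 2 3 2 1 2 1 0 1 0 1 0]
  -> pairs=16 depth=3 groups=8 -> no
String 5 '()(()()())((()())()(())(()())(()()))': depth seq [1 0 1 2 1 2 1 2 1 0 1 2 3 2 3 2 1 2 1 2 3 2 1 2 3 2 3 2 1 2 3 2 3 2 1 0]
  -> pairs=18 depth=3 groups=3 -> no
String 6 '(((((()))))()())()()()()()()()()()': depth seq [1 2 3 4 5 6 5 4 3 2 1 2 1 2 1 0 1 0 1 0 1 0 1 0 1 0 1 0 1 0 1 0 1 0]
  -> pairs=17 depth=6 groups=10 -> yes

Answer: no no no no no yes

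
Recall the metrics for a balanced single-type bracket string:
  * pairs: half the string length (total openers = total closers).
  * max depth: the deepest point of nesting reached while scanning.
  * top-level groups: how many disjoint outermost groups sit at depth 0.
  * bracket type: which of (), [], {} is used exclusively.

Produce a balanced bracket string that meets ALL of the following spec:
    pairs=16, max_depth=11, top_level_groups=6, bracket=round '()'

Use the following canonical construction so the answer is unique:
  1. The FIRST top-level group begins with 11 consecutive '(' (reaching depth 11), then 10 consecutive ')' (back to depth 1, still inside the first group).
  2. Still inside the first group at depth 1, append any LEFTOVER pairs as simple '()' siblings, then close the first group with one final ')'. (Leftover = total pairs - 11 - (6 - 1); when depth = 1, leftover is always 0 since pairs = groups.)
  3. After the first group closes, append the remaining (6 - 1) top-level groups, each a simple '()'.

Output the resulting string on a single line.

Spec: pairs=16 depth=11 groups=6
Leftover pairs = 16 - 11 - (6-1) = 0
First group: deep chain of depth 11 + 0 sibling pairs
Remaining 5 groups: simple '()' each

Answer: ((((((((((()))))))))))()()()()()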